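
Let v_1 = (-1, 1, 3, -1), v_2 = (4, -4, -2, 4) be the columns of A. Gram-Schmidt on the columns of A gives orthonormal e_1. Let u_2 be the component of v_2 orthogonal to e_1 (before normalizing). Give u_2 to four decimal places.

u_2 = (2.5000, -2.5000, 2.5000, 2.5000)

v_1 = (-1, 1, 3, -1); ‖v_1‖ = 3.4641, so e_1 = (-0.2887, 0.2887, 0.8660, -0.2887).
e_1·v_2 = (-0.2887)·4 + 0.2887·(-4) + 0.8660·(-2) + (-0.2887)·4 = -5.1962.
u_2 = v_2 + 5.1962·e_1 = (2.5000, -2.5000, 2.5000, 2.5000).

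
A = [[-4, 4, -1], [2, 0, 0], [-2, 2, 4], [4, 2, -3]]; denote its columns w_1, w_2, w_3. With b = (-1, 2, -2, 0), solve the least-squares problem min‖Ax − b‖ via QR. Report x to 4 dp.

x = (0.1295, -0.2862, -0.2115)

w_1 = (-4, 2, -2, 4); ‖w_1‖ = 6.3246, so e_1 = (-0.6325, 0.3162, -0.3162, 0.6325).
e_1·w_2 = (-0.6325)·4 + 0.3162·0 + (-0.3162)·2 + 0.6325·2 = -1.8974.
u_2 = w_2 + 1.8974·e_1 = (2.8000, 0.6000, 1.4000, 3.2000).
‖u_2‖ = 4.5166, so e_2 = (0.6199, 0.1328, 0.3100, 0.7085).
e_1·w_3 = (-0.6325)·(-1) + 0.3162·0 + (-0.3162)·4 + 0.6325·(-3) = -2.5298; e_2·w_3 = 0.6199·(-1) + 0.1328·0 + 0.3100·4 + 0.7085·(-3) = -1.5055.
u_3 = w_3 + 2.5298·e_1 + 1.5055·e_2 = (-1.6667, 1.0000, 3.6667, -0.3333).
‖u_3‖ = 4.1633, so e_3 = (-0.4003, 0.2402, 0.8807, -0.0801).
Qᵀb = (1.8974, -0.9742, -0.8807).
Back-substitute: x_3 = -0.8807/4.1633 = -0.2115.
x_2 = (-0.9742 + 1.5055·(-0.2115))/4.5166 = -0.2862.
x_1 = (1.8974 + 1.8974·(-0.2862) + 2.5298·(-0.2115))/6.3246 = 0.1295.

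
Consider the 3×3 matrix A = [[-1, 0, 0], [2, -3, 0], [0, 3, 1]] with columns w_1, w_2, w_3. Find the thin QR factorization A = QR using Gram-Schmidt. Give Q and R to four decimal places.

Q = [[-0.4472, -0.3651, 0.8165], [0.8944, -0.1826, 0.4082], [0.0000, 0.9129, 0.4082]], R = [[2.2361, -2.6833, 0.0000], [0.0000, 3.2863, 0.9129], [0.0000, 0.0000, 0.4082]]

w_1 = (-1, 2, 0); ‖w_1‖ = 2.2361, so e_1 = (-0.4472, 0.8944, 0.0000).
e_1·w_2 = (-0.4472)·0 + 0.8944·(-3) + 0.0000·3 = -2.6833.
u_2 = w_2 + 2.6833·e_1 = (-1.2000, -0.6000, 3.0000).
‖u_2‖ = 3.2863, so e_2 = (-0.3651, -0.1826, 0.9129).
e_1·w_3 = (-0.4472)·0 + 0.8944·0 + 0.0000·1 = 0.0000; e_2·w_3 = (-0.3651)·0 + (-0.1826)·0 + 0.9129·1 = 0.9129.
u_3 = w_3 + 0.0000·e_1 − 0.9129·e_2 = (0.3333, 0.1667, 0.1667).
‖u_3‖ = 0.4082, so e_3 = (0.8165, 0.4082, 0.4082).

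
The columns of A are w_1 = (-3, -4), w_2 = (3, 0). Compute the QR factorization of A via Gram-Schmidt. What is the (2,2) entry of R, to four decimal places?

w_1 = (-3, -4); ‖w_1‖ = 5.0000, so q_1 = (-0.6000, -0.8000).
q_1·w_2 = (-0.6000)·3 + (-0.8000)·0 = -1.8000.
u_2 = w_2 + 1.8000·q_1 = (1.9200, -1.4400).
r_{22} = ‖u_2‖ = 2.4000.

r_{22} = 2.4000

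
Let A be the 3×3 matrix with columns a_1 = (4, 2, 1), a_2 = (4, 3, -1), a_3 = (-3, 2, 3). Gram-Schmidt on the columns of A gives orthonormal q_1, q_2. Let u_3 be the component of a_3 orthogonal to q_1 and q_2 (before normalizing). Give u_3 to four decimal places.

a_1 = (4, 2, 1); ‖a_1‖ = 4.5826, so q_1 = (0.8729, 0.4364, 0.2182).
q_1·a_2 = 0.8729·4 + 0.4364·3 + 0.2182·(-1) = 4.5826.
u_2 = a_2 − 4.5826·q_1 = (0.0000, 1.0000, -2.0000).
‖u_2‖ = 2.2361, so q_2 = (0.0000, 0.4472, -0.8944).
q_1·a_3 = 0.8729·(-3) + 0.4364·2 + 0.2182·3 = -1.0911; q_2·a_3 = 0.0000·(-3) + 0.4472·2 + (-0.8944)·3 = -1.7889.
u_3 = a_3 + 1.0911·q_1 + 1.7889·q_2 = (-2.0476, 3.2762, 1.6381).

u_3 = (-2.0476, 3.2762, 1.6381)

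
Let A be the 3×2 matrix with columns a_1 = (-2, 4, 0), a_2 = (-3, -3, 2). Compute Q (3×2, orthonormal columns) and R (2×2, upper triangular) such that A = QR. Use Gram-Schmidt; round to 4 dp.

q_1 = a_1/‖a_1‖ = (-2, 4, 0)/4.4721 = (-0.4472, 0.8944, 0.0000).
r_{12} = q_1·a_2 = -1.3416.
u_2 = a_2 + 1.3416·q_1 = (-3.6000, -1.8000, 2.0000).
‖u_2‖ = 4.4944, so q_2 = (-0.8010, -0.4005, 0.4450).

Q = [[-0.4472, -0.8010], [0.8944, -0.4005], [0.0000, 0.4450]], R = [[4.4721, -1.3416], [0.0000, 4.4944]]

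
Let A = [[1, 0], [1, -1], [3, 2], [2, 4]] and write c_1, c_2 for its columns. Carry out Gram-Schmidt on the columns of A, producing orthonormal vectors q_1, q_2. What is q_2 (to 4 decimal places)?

c_1 = (1, 1, 3, 2); ‖c_1‖ = 3.8730, so q_1 = (0.2582, 0.2582, 0.7746, 0.5164).
q_1·c_2 = 0.2582·0 + 0.2582·(-1) + 0.7746·2 + 0.5164·4 = 3.3566.
u_2 = c_2 − 3.3566·q_1 = (-0.8667, -1.8667, -0.6000, 2.2667).
‖u_2‖ = 3.1198, so q_2 = (-0.2778, -0.5983, -0.1923, 0.7265).

q_2 = (-0.2778, -0.5983, -0.1923, 0.7265)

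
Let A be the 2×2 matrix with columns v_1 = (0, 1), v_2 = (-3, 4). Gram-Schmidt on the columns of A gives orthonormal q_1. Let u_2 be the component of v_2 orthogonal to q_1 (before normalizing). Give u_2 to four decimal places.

u_2 = (-3.0000, 0.0000)

v_1 = (0, 1); ‖v_1‖ = 1.0000, so q_1 = (0.0000, 1.0000).
q_1·v_2 = 0.0000·(-3) + 1.0000·4 = 4.0000.
u_2 = v_2 − 4.0000·q_1 = (-3.0000, 0.0000).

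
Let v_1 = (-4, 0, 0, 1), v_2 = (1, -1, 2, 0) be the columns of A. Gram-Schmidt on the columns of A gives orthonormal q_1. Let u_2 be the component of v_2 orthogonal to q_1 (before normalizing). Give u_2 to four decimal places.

q_1 = v_1/‖v_1‖ = (-4, 0, 0, 1)/4.1231 = (-0.9701, 0.0000, 0.0000, 0.2425).
r_{12} = q_1·v_2 = -0.9701.
u_2 = v_2 + 0.9701·q_1 = (0.0588, -1.0000, 2.0000, 0.2353).

u_2 = (0.0588, -1.0000, 2.0000, 0.2353)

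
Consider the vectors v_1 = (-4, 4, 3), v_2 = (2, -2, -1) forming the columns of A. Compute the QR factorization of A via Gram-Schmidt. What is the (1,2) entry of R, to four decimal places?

q_1 = v_1/‖v_1‖ = (-4, 4, 3)/6.4031 = (-0.6247, 0.6247, 0.4685).
r_{12} = q_1·v_2 = -2.9673.

r_{12} = -2.9673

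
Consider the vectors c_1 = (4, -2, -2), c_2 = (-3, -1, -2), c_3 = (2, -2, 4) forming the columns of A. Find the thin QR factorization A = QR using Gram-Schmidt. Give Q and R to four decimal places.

q_1 = c_1/‖c_1‖ = (4, -2, -2)/4.8990 = (0.8165, -0.4082, -0.4082).
r_{12} = q_1·c_2 = -1.2247.
u_2 = c_2 + 1.2247·q_1 = (-2.0000, -1.5000, -2.5000).
‖u_2‖ = 3.5355, so q_2 = (-0.5657, -0.4243, -0.7071).
r_{13} = q_1·c_3 = 0.8165; r_{23} = q_2·c_3 = -3.1113.
u_3 = c_3 − 0.8165·q_1 + 3.1113·q_2 = (-0.4267, -2.9867, 2.1333).
‖u_3‖ = 3.6950, so q_3 = (-0.1155, -0.8083, 0.5774).

Q = [[0.8165, -0.5657, -0.1155], [-0.4082, -0.4243, -0.8083], [-0.4082, -0.7071, 0.5774]], R = [[4.8990, -1.2247, 0.8165], [0.0000, 3.5355, -3.1113], [0.0000, 0.0000, 3.6950]]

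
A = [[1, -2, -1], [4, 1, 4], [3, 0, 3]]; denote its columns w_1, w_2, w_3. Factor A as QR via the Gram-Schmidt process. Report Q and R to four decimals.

e_1 = w_1/‖w_1‖ = (1, 4, 3)/5.0990 = (0.1961, 0.7845, 0.5883).
r_{12} = e_1·w_2 = 0.3922.
u_2 = w_2 − 0.3922·e_1 = (-2.0769, 0.6923, -0.2308).
‖u_2‖ = 2.2014, so e_2 = (-0.9435, 0.3145, -0.1048).
r_{13} = e_1·w_3 = 4.7068; r_{23} = e_2·w_3 = 1.8869.
u_3 = w_3 − 4.7068·e_1 − 1.8869·e_2 = (-0.1429, -0.2857, 0.4286).
‖u_3‖ = 0.5345, so e_3 = (-0.2673, -0.5345, 0.8018).

Q = [[0.1961, -0.9435, -0.2673], [0.7845, 0.3145, -0.5345], [0.5883, -0.1048, 0.8018]], R = [[5.0990, 0.3922, 4.7068], [0.0000, 2.2014, 1.8869], [0.0000, 0.0000, 0.5345]]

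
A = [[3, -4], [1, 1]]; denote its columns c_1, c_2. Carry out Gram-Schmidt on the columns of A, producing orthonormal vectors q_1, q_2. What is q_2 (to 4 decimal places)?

c_1 = (3, 1); ‖c_1‖ = 3.1623, so q_1 = (0.9487, 0.3162).
q_1·c_2 = 0.9487·(-4) + 0.3162·1 = -3.4785.
u_2 = c_2 + 3.4785·q_1 = (-0.7000, 2.1000).
‖u_2‖ = 2.2136, so q_2 = (-0.3162, 0.9487).

q_2 = (-0.3162, 0.9487)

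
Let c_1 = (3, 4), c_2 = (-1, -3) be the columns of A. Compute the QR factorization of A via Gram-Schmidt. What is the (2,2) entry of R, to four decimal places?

c_1 = (3, 4); ‖c_1‖ = 5.0000, so e_1 = (0.6000, 0.8000).
e_1·c_2 = 0.6000·(-1) + 0.8000·(-3) = -3.0000.
u_2 = c_2 + 3.0000·e_1 = (0.8000, -0.6000).
r_{22} = ‖u_2‖ = 1.0000.

r_{22} = 1.0000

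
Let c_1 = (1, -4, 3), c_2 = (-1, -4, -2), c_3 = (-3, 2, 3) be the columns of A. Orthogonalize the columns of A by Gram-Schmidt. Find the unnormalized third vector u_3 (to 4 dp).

u_3 = (-3.6989, 0.1849, 1.4796)

c_1 = (1, -4, 3); ‖c_1‖ = 5.0990, so q_1 = (0.1961, -0.7845, 0.5883).
q_1·c_2 = 0.1961·(-1) + (-0.7845)·(-4) + 0.5883·(-2) = 1.7650.
u_2 = c_2 − 1.7650·q_1 = (-1.3462, -2.6154, -3.0385).
‖u_2‖ = 4.2290, so q_2 = (-0.3183, -0.6184, -0.7185).
q_1·c_3 = 0.1961·(-3) + (-0.7845)·2 + 0.5883·3 = -0.3922; q_2·c_3 = (-0.3183)·(-3) + (-0.6184)·2 + (-0.7185)·3 = -2.4374.
u_3 = c_3 + 0.3922·q_1 + 2.4374·q_2 = (-3.6989, 0.1849, 1.4796).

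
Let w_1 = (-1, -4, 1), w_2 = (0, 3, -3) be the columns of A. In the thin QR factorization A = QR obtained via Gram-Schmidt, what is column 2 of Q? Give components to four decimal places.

q_2 = (-0.3553, -0.1421, -0.9239)

q_1 = w_1/‖w_1‖ = (-1, -4, 1)/4.2426 = (-0.2357, -0.9428, 0.2357).
r_{12} = q_1·w_2 = -3.5355.
u_2 = w_2 + 3.5355·q_1 = (-0.8333, -0.3333, -2.1667).
‖u_2‖ = 2.3452, so q_2 = (-0.3553, -0.1421, -0.9239).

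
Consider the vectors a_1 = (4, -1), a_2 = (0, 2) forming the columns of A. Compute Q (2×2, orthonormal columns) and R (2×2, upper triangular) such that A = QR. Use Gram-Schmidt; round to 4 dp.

q_1 = a_1/‖a_1‖ = (4, -1)/4.1231 = (0.9701, -0.2425).
r_{12} = q_1·a_2 = -0.4851.
u_2 = a_2 + 0.4851·q_1 = (0.4706, 1.8824).
‖u_2‖ = 1.9403, so q_2 = (0.2425, 0.9701).

Q = [[0.9701, 0.2425], [-0.2425, 0.9701]], R = [[4.1231, -0.4851], [0.0000, 1.9403]]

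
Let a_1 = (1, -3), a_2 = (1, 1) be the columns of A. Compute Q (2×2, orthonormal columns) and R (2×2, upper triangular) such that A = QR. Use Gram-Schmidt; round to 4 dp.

Q = [[0.3162, 0.9487], [-0.9487, 0.3162]], R = [[3.1623, -0.6325], [0.0000, 1.2649]]

a_1 = (1, -3); ‖a_1‖ = 3.1623, so e_1 = (0.3162, -0.9487).
e_1·a_2 = 0.3162·1 + (-0.9487)·1 = -0.6325.
u_2 = a_2 + 0.6325·e_1 = (1.2000, 0.4000).
‖u_2‖ = 1.2649, so e_2 = (0.9487, 0.3162).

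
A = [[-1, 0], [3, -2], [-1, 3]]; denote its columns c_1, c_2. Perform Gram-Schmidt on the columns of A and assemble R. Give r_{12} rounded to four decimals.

e_1 = c_1/‖c_1‖ = (-1, 3, -1)/3.3166 = (-0.3015, 0.9045, -0.3015).
r_{12} = e_1·c_2 = -2.7136.

r_{12} = -2.7136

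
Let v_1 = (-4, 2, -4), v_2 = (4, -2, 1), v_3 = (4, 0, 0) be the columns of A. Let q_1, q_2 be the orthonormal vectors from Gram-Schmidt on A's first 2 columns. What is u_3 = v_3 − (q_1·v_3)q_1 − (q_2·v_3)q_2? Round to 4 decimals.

q_1 = v_1/‖v_1‖ = (-4, 2, -4)/6.0000 = (-0.6667, 0.3333, -0.6667).
r_{12} = q_1·v_2 = -4.0000.
u_2 = v_2 + 4.0000·q_1 = (1.3333, -0.6667, -1.6667).
‖u_2‖ = 2.2361, so q_2 = (0.5963, -0.2981, -0.7454).
r_{13} = q_1·v_3 = -2.6667; r_{23} = q_2·v_3 = 2.3851.
u_3 = v_3 + 2.6667·q_1 − 2.3851·q_2 = (0.8000, 1.6000, 0.0000).

u_3 = (0.8000, 1.6000, 0.0000)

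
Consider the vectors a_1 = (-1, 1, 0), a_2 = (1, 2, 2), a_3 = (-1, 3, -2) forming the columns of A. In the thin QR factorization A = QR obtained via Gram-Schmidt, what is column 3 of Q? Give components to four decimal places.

a_1 = (-1, 1, 0); ‖a_1‖ = 1.4142, so q_1 = (-0.7071, 0.7071, 0.0000).
q_1·a_2 = (-0.7071)·1 + 0.7071·2 + 0.0000·2 = 0.7071.
u_2 = a_2 − 0.7071·q_1 = (1.5000, 1.5000, 2.0000).
‖u_2‖ = 2.9155, so q_2 = (0.5145, 0.5145, 0.6860).
q_1·a_3 = (-0.7071)·(-1) + 0.7071·3 + 0.0000·(-2) = 2.8284; q_2·a_3 = 0.5145·(-1) + 0.5145·3 + 0.6860·(-2) = -0.3430.
u_3 = a_3 − 2.8284·q_1 + 0.3430·q_2 = (1.1765, 1.1765, -1.7647).
‖u_3‖ = 2.4254, so q_3 = (0.4851, 0.4851, -0.7276).

q_3 = (0.4851, 0.4851, -0.7276)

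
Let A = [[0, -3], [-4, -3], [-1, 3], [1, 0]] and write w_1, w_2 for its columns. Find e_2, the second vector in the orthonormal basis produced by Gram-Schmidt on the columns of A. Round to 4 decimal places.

w_1 = (0, -4, -1, 1); ‖w_1‖ = 4.2426, so e_1 = (0.0000, -0.9428, -0.2357, 0.2357).
e_1·w_2 = 0.0000·(-3) + (-0.9428)·(-3) + (-0.2357)·3 + 0.2357·0 = 2.1213.
u_2 = w_2 − 2.1213·e_1 = (-3.0000, -1.0000, 3.5000, -0.5000).
‖u_2‖ = 4.7434, so e_2 = (-0.6325, -0.2108, 0.7379, -0.1054).

e_2 = (-0.6325, -0.2108, 0.7379, -0.1054)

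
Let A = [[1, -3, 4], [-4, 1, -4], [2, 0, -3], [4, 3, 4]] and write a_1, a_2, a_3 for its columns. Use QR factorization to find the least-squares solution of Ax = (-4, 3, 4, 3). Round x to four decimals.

x = (0.5603, 0.9645, -0.7184)

a_1 = (1, -4, 2, 4); ‖a_1‖ = 6.0828, so e_1 = (0.1644, -0.6576, 0.3288, 0.6576).
e_1·a_2 = 0.1644·(-3) + (-0.6576)·1 + 0.3288·0 + 0.6576·3 = 0.8220.
u_2 = a_2 − 0.8220·e_1 = (-3.1351, 1.5405, -0.2703, 2.4595).
‖u_2‖ = 4.2807, so e_2 = (-0.7324, 0.3599, -0.0631, 0.5745).
e_1·a_3 = 0.1644·4 + (-0.6576)·(-4) + 0.3288·(-3) + 0.6576·4 = 4.9320; e_2·a_3 = (-0.7324)·4 + 0.3599·(-4) + (-0.0631)·(-3) + 0.5745·4 = -1.8815.
u_3 = a_3 − 4.9320·e_1 + 1.8815·e_2 = (1.8112, -0.0796, -4.7404, 1.8378).
‖u_3‖ = 5.3977, so e_3 = (0.3355, -0.0148, -0.8782, 0.3405).
Qᵀb = (0.6576, 5.4803, -3.8779).
Back-substitute: x_3 = -3.8779/5.3977 = -0.7184.
x_2 = (5.4803 + 1.8815·(-0.7184))/4.2807 = 0.9645.
x_1 = (0.6576 − 0.8220·0.9645 − 4.9320·(-0.7184))/6.0828 = 0.5603.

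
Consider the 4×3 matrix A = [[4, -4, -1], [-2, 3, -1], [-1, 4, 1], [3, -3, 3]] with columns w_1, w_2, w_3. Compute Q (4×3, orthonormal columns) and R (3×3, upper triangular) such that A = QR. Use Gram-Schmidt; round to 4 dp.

w_1 = (4, -2, -1, 3); ‖w_1‖ = 5.4772, so q_1 = (0.7303, -0.3651, -0.1826, 0.5477).
q_1·w_2 = 0.7303·(-4) + (-0.3651)·3 + (-0.1826)·4 + 0.5477·(-3) = -6.3901.
u_2 = w_2 + 6.3901·q_1 = (0.6667, 0.6667, 2.8333, 0.5000).
‖u_2‖ = 3.0277, so q_2 = (0.2202, 0.2202, 0.9358, 0.1651).
q_1·w_3 = 0.7303·(-1) + (-0.3651)·(-1) + (-0.1826)·1 + 0.5477·3 = 1.0954; q_2·w_3 = 0.2202·(-1) + 0.2202·(-1) + 0.9358·1 + 0.1651·3 = 0.9909.
u_3 = w_3 − 1.0954·q_1 − 0.9909·q_2 = (-2.0182, -0.8182, 0.2727, 2.2364).
‖u_3‖ = 3.1334, so q_3 = (-0.6441, -0.2611, 0.0870, 0.7137).

Q = [[0.7303, 0.2202, -0.6441], [-0.3651, 0.2202, -0.2611], [-0.1826, 0.9358, 0.0870], [0.5477, 0.1651, 0.7137]], R = [[5.4772, -6.3901, 1.0954], [0.0000, 3.0277, 0.9909], [0.0000, 0.0000, 3.1334]]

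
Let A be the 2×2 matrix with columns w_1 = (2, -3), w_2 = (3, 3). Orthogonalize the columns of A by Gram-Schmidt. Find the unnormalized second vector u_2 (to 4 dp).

u_2 = (3.4615, 2.3077)

q_1 = w_1/‖w_1‖ = (2, -3)/3.6056 = (0.5547, -0.8321).
r_{12} = q_1·w_2 = -0.8321.
u_2 = w_2 + 0.8321·q_1 = (3.4615, 2.3077).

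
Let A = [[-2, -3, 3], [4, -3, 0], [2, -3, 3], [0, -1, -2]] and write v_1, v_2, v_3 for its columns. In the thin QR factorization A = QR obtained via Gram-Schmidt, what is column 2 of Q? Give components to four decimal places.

e_2 = (-0.8528, -0.2132, -0.4264, -0.2132)

v_1 = (-2, 4, 2, 0); ‖v_1‖ = 4.8990, so e_1 = (-0.4082, 0.8165, 0.4082, 0.0000).
e_1·v_2 = (-0.4082)·(-3) + 0.8165·(-3) + 0.4082·(-3) + 0.0000·(-1) = -2.4495.
u_2 = v_2 + 2.4495·e_1 = (-4.0000, -1.0000, -2.0000, -1.0000).
‖u_2‖ = 4.6904, so e_2 = (-0.8528, -0.2132, -0.4264, -0.2132).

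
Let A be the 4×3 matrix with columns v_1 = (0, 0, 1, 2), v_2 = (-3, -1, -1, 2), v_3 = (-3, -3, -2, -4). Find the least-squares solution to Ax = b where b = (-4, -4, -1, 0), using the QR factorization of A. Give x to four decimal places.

x = (1.8718, 0.3077, 1.1282)

v_1 = (0, 0, 1, 2); ‖v_1‖ = 2.2361, so q_1 = (0.0000, 0.0000, 0.4472, 0.8944).
q_1·v_2 = 0.0000·(-3) + 0.0000·(-1) + 0.4472·(-1) + 0.8944·2 = 1.3416.
u_2 = v_2 − 1.3416·q_1 = (-3.0000, -1.0000, -1.6000, 0.8000).
‖u_2‖ = 3.6332, so q_2 = (-0.8257, -0.2752, -0.4404, 0.2202).
q_1·v_3 = 0.0000·(-3) + 0.0000·(-3) + 0.4472·(-2) + 0.8944·(-4) = -4.4721; q_2·v_3 = (-0.8257)·(-3) + (-0.2752)·(-3) + (-0.4404)·(-2) + 0.2202·(-4) = 3.3029.
u_3 = v_3 + 4.4721·q_1 − 3.3029·q_2 = (-0.2727, -2.0909, 1.4545, -0.7273).
‖u_3‖ = 2.6629, so q_3 = (-0.1024, -0.7852, 0.5462, -0.2731).
Qᵀb = (-0.4472, 4.8442, 3.0043).
Back-substitute: x_3 = 3.0043/2.6629 = 1.1282.
x_2 = (4.8442 − 3.3029·1.1282)/3.6332 = 0.3077.
x_1 = (-0.4472 − 1.3416·0.3077 + 4.4721·1.1282)/2.2361 = 1.8718.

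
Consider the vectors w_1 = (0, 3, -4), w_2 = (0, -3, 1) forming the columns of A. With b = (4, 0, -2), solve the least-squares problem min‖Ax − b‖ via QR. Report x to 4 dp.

w_1 = (0, 3, -4); ‖w_1‖ = 5.0000, so q_1 = (0.0000, 0.6000, -0.8000).
q_1·w_2 = 0.0000·0 + 0.6000·(-3) + (-0.8000)·1 = -2.6000.
u_2 = w_2 + 2.6000·q_1 = (0.0000, -1.4400, -1.0800).
‖u_2‖ = 1.8000, so q_2 = (0.0000, -0.8000, -0.6000).
Qᵀb = (1.6000, 1.2000).
Back-substitute: x_2 = 1.2000/1.8000 = 0.6667.
x_1 = (1.6000 + 2.6000·0.6667)/5.0000 = 0.6667.

x = (0.6667, 0.6667)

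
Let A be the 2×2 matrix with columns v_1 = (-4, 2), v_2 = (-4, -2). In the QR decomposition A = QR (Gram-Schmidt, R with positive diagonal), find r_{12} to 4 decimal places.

r_{12} = 2.6833

v_1 = (-4, 2); ‖v_1‖ = 4.4721, so e_1 = (-0.8944, 0.4472).
r_{12} = e_1·v_2 = 2.6833.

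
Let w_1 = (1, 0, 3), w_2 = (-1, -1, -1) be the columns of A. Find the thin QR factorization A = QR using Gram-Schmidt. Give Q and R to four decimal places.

w_1 = (1, 0, 3); ‖w_1‖ = 3.1623, so e_1 = (0.3162, 0.0000, 0.9487).
e_1·w_2 = 0.3162·(-1) + 0.0000·(-1) + 0.9487·(-1) = -1.2649.
u_2 = w_2 + 1.2649·e_1 = (-0.6000, -1.0000, 0.2000).
‖u_2‖ = 1.1832, so e_2 = (-0.5071, -0.8452, 0.1690).

Q = [[0.3162, -0.5071], [0.0000, -0.8452], [0.9487, 0.1690]], R = [[3.1623, -1.2649], [0.0000, 1.1832]]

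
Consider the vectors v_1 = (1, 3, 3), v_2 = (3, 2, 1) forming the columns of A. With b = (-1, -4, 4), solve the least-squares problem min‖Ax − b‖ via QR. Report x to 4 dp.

v_1 = (1, 3, 3); ‖v_1‖ = 4.3589, so e_1 = (0.2294, 0.6882, 0.6882).
e_1·v_2 = 0.2294·3 + 0.6882·2 + 0.6882·1 = 2.7530.
u_2 = v_2 − 2.7530·e_1 = (2.3684, 0.1053, -0.8947).
‖u_2‖ = 2.5340, so e_2 = (0.9347, 0.0415, -0.3531).
Qᵀb = (-0.2294, -2.5132).
Back-substitute: x_2 = -2.5132/2.5340 = -0.9918.
x_1 = (-0.2294 − 2.7530·(-0.9918))/4.3589 = 0.5738.

x = (0.5738, -0.9918)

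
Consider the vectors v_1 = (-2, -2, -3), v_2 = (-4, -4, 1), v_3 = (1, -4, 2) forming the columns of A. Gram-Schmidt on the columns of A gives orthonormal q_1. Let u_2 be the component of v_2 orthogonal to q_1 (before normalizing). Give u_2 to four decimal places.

q_1 = v_1/‖v_1‖ = (-2, -2, -3)/4.1231 = (-0.4851, -0.4851, -0.7276).
r_{12} = q_1·v_2 = 3.1530.
u_2 = v_2 − 3.1530·q_1 = (-2.4706, -2.4706, 3.2941).

u_2 = (-2.4706, -2.4706, 3.2941)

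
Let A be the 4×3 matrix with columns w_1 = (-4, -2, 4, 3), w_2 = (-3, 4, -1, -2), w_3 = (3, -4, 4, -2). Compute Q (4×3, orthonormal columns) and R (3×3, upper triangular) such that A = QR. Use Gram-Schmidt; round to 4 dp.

q_1 = w_1/‖w_1‖ = (-4, -2, 4, 3)/6.7082 = (-0.5963, -0.2981, 0.5963, 0.4472).
r_{12} = q_1·w_2 = -0.8944.
u_2 = w_2 + 0.8944·q_1 = (-3.5333, 3.7333, -0.4667, -1.6000).
‖u_2‖ = 5.4037, so q_2 = (-0.6539, 0.6909, -0.0864, -0.2961).
r_{13} = q_1·w_3 = 0.8944; r_{23} = q_2·w_3 = -4.4784.
u_3 = w_3 − 0.8944·q_1 + 4.4784·q_2 = (0.6050, -0.6393, 3.0799, -3.7260).
‖u_3‖ = 4.9136, so q_3 = (0.1231, -0.1301, 0.6268, -0.7583).

Q = [[-0.5963, -0.6539, 0.1231], [-0.2981, 0.6909, -0.1301], [0.5963, -0.0864, 0.6268], [0.4472, -0.2961, -0.7583]], R = [[6.7082, -0.8944, 0.8944], [0.0000, 5.4037, -4.4784], [0.0000, 0.0000, 4.9136]]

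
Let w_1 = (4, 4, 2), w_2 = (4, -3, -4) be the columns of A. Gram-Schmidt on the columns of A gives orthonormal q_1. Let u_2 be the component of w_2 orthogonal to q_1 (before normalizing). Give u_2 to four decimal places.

u_2 = (4.4444, -2.5556, -3.7778)

w_1 = (4, 4, 2); ‖w_1‖ = 6.0000, so q_1 = (0.6667, 0.6667, 0.3333).
q_1·w_2 = 0.6667·4 + 0.6667·(-3) + 0.3333·(-4) = -0.6667.
u_2 = w_2 + 0.6667·q_1 = (4.4444, -2.5556, -3.7778).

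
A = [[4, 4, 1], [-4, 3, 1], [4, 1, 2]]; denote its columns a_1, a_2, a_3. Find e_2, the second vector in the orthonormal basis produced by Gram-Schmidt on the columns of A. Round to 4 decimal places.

e_2 = (0.6712, 0.7383, 0.0671)

a_1 = (4, -4, 4); ‖a_1‖ = 6.9282, so e_1 = (0.5774, -0.5774, 0.5774).
e_1·a_2 = 0.5774·4 + (-0.5774)·3 + 0.5774·1 = 1.1547.
u_2 = a_2 − 1.1547·e_1 = (3.3333, 3.6667, 0.3333).
‖u_2‖ = 4.9666, so e_2 = (0.6712, 0.7383, 0.0671).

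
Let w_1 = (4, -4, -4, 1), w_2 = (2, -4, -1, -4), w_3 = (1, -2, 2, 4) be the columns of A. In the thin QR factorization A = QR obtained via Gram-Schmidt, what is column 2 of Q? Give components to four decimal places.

q_2 = (0.0081, -0.4062, 0.1909, -0.8936)

w_1 = (4, -4, -4, 1); ‖w_1‖ = 7.0000, so q_1 = (0.5714, -0.5714, -0.5714, 0.1429).
q_1·w_2 = 0.5714·2 + (-0.5714)·(-4) + (-0.5714)·(-1) + 0.1429·(-4) = 3.4286.
u_2 = w_2 − 3.4286·q_1 = (0.0408, -2.0408, 0.9592, -4.4898).
‖u_2‖ = 5.0244, so q_2 = (0.0081, -0.4062, 0.1909, -0.8936).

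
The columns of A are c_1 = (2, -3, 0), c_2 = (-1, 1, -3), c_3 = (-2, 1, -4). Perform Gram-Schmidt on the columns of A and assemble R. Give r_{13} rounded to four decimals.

r_{13} = -1.9415

c_1 = (2, -3, 0); ‖c_1‖ = 3.6056, so q_1 = (0.5547, -0.8321, 0.0000).
r_{13} = q_1·c_3 = -1.9415.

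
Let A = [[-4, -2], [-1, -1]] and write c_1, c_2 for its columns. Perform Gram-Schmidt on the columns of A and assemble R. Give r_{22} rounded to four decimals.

r_{22} = 0.4851

e_1 = c_1/‖c_1‖ = (-4, -1)/4.1231 = (-0.9701, -0.2425).
r_{12} = e_1·c_2 = 2.1828.
u_2 = c_2 − 2.1828·e_1 = (0.1176, -0.4706).
r_{22} = ‖u_2‖ = 0.4851.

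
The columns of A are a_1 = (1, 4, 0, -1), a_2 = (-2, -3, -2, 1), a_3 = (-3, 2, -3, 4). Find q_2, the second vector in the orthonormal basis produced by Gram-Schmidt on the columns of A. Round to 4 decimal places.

q_2 = (-0.4975, 0.1421, -0.8528, 0.0711)

a_1 = (1, 4, 0, -1); ‖a_1‖ = 4.2426, so q_1 = (0.2357, 0.9428, 0.0000, -0.2357).
q_1·a_2 = 0.2357·(-2) + 0.9428·(-3) + 0.0000·(-2) + (-0.2357)·1 = -3.5355.
u_2 = a_2 + 3.5355·q_1 = (-1.1667, 0.3333, -2.0000, 0.1667).
‖u_2‖ = 2.3452, so q_2 = (-0.4975, 0.1421, -0.8528, 0.0711).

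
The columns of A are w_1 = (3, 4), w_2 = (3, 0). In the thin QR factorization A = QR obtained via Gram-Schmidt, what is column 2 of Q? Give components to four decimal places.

q_2 = (0.8000, -0.6000)

w_1 = (3, 4); ‖w_1‖ = 5.0000, so q_1 = (0.6000, 0.8000).
q_1·w_2 = 0.6000·3 + 0.8000·0 = 1.8000.
u_2 = w_2 − 1.8000·q_1 = (1.9200, -1.4400).
‖u_2‖ = 2.4000, so q_2 = (0.8000, -0.6000).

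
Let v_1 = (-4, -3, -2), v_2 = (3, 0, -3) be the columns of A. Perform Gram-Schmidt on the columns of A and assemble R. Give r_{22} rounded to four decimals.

r_{22} = 4.0937

e_1 = v_1/‖v_1‖ = (-4, -3, -2)/5.3852 = (-0.7428, -0.5571, -0.3714).
r_{12} = e_1·v_2 = -1.1142.
u_2 = v_2 + 1.1142·e_1 = (2.1724, -0.6207, -3.4138).
r_{22} = ‖u_2‖ = 4.0937.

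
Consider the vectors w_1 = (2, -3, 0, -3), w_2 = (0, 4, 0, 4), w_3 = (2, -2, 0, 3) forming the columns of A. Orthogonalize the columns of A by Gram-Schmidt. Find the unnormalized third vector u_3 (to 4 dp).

u_3 = (0.0000, -2.5000, 0.0000, 2.5000)

q_1 = w_1/‖w_1‖ = (2, -3, 0, -3)/4.6904 = (0.4264, -0.6396, 0.0000, -0.6396).
r_{12} = q_1·w_2 = -5.1168.
u_2 = w_2 + 5.1168·q_1 = (2.1818, 0.7273, 0.0000, 0.7273).
‖u_2‖ = 2.4121, so q_2 = (0.9045, 0.3015, 0.0000, 0.3015).
r_{13} = q_1·w_3 = 0.2132; r_{23} = q_2·w_3 = 2.1106.
u_3 = w_3 − 0.2132·q_1 − 2.1106·q_2 = (0.0000, -2.5000, 0.0000, 2.5000).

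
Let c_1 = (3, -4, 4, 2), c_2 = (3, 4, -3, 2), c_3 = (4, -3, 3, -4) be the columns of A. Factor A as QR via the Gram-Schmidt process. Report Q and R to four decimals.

c_1 = (3, -4, 4, 2); ‖c_1‖ = 6.7082, so e_1 = (0.4472, -0.5963, 0.5963, 0.2981).
e_1·c_2 = 0.4472·3 + (-0.5963)·4 + 0.5963·(-3) + 0.2981·2 = -2.2361.
u_2 = c_2 + 2.2361·e_1 = (4.0000, 2.6667, -1.6667, 2.6667).
‖u_2‖ = 5.7446, so e_2 = (0.6963, 0.4642, -0.2901, 0.4642).
e_1·c_3 = 0.4472·4 + (-0.5963)·(-3) + 0.5963·3 + 0.2981·(-4) = 4.1740; e_2·c_3 = 0.6963·4 + 0.4642·(-3) + (-0.2901)·3 + 0.4642·(-4) = -1.3346.
u_3 = c_3 − 4.1740·e_1 + 1.3346·e_2 = (3.0626, 0.1084, 0.1239, -4.6249).
‖u_3‖ = 5.5495, so e_3 = (0.5519, 0.0195, 0.0223, -0.8334).

Q = [[0.4472, 0.6963, 0.5519], [-0.5963, 0.4642, 0.0195], [0.5963, -0.2901, 0.0223], [0.2981, 0.4642, -0.8334]], R = [[6.7082, -2.2361, 4.1740], [0.0000, 5.7446, -1.3346], [0.0000, 0.0000, 5.5495]]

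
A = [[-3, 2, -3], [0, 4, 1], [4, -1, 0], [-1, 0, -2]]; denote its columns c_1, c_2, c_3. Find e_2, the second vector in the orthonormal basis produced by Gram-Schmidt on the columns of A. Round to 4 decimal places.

e_2 = (0.2043, 0.9658, 0.1300, -0.0929)

e_1 = c_1/‖c_1‖ = (-3, 0, 4, -1)/5.0990 = (-0.5883, 0.0000, 0.7845, -0.1961).
r_{12} = e_1·c_2 = -1.9612.
u_2 = c_2 + 1.9612·e_1 = (0.8462, 4.0000, 0.5385, -0.3846).
‖u_2‖ = 4.1417, so e_2 = (0.2043, 0.9658, 0.1300, -0.0929).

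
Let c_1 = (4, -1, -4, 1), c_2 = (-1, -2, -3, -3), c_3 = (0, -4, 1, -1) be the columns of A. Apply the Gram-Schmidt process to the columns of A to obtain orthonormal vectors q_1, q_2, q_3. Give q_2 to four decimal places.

c_1 = (4, -1, -4, 1); ‖c_1‖ = 5.8310, so q_1 = (0.6860, -0.1715, -0.6860, 0.1715).
q_1·c_2 = 0.6860·(-1) + (-0.1715)·(-2) + (-0.6860)·(-3) + 0.1715·(-3) = 1.2005.
u_2 = c_2 − 1.2005·q_1 = (-1.8235, -1.7941, -2.1765, -3.2059).
‖u_2‖ = 4.6431, so q_2 = (-0.3927, -0.3864, -0.4687, -0.6905).

q_2 = (-0.3927, -0.3864, -0.4687, -0.6905)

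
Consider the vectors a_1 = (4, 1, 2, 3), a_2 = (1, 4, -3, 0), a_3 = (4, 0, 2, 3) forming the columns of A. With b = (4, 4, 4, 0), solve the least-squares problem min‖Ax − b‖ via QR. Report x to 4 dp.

a_1 = (4, 1, 2, 3); ‖a_1‖ = 5.4772, so q_1 = (0.7303, 0.1826, 0.3651, 0.5477).
q_1·a_2 = 0.7303·1 + 0.1826·4 + 0.3651·(-3) + 0.5477·0 = 0.3651.
u_2 = a_2 − 0.3651·q_1 = (0.7333, 3.9333, -3.1333, -0.2000).
‖u_2‖ = 5.0859, so q_2 = (0.1442, 0.7734, -0.6161, -0.0393).
q_1·a_3 = 0.7303·4 + 0.1826·0 + 0.3651·2 + 0.5477·3 = 5.2947; q_2·a_3 = 0.1442·4 + 0.7734·0 + (-0.6161)·2 + (-0.0393)·3 = -0.7734.
u_3 = a_3 − 5.2947·q_1 + 0.7734·q_2 = (0.2448, -0.3686, -0.4098, 0.0696).
‖u_3‖ = 0.6071, so q_3 = (0.4033, -0.6071, -0.6750, 0.1146).
Qᵀb = (5.1121, 1.2059, -3.5152).
Back-substitute: x_3 = -3.5152/0.6071 = -5.7902.
x_2 = (1.2059 + 0.7734·(-5.7902))/5.0859 = -0.6434.
x_1 = (5.1121 − 0.3651·(-0.6434) − 5.2947·(-5.7902))/5.4772 = 6.5734.

x = (6.5734, -0.6434, -5.7902)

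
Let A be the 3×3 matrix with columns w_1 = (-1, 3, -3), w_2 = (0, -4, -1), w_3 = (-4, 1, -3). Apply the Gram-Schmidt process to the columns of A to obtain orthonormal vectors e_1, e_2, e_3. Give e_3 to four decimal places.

w_1 = (-1, 3, -3); ‖w_1‖ = 4.3589, so e_1 = (-0.2294, 0.6882, -0.6882).
e_1·w_2 = (-0.2294)·0 + 0.6882·(-4) + (-0.6882)·(-1) = -2.0647.
u_2 = w_2 + 2.0647·e_1 = (-0.4737, -2.5789, -2.4211).
‖u_2‖ = 3.5689, so e_2 = (-0.1327, -0.7226, -0.6784).
e_1·w_3 = (-0.2294)·(-4) + 0.6882·1 + (-0.6882)·(-3) = 3.6707; e_2·w_3 = (-0.1327)·(-4) + (-0.7226)·1 + (-0.6784)·(-3) = 1.8434.
u_3 = w_3 − 3.6707·e_1 − 1.8434·e_2 = (-2.9132, -0.1942, 0.7769).
‖u_3‖ = 3.0213, so e_3 = (-0.9642, -0.0643, 0.2571).

e_3 = (-0.9642, -0.0643, 0.2571)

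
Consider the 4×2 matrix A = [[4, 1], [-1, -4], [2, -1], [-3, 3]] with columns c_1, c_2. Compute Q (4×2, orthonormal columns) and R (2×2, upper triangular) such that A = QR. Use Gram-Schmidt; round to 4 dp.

c_1 = (4, -1, 2, -3); ‖c_1‖ = 5.4772, so q_1 = (0.7303, -0.1826, 0.3651, -0.5477).
q_1·c_2 = 0.7303·1 + (-0.1826)·(-4) + 0.3651·(-1) + (-0.5477)·3 = -0.5477.
u_2 = c_2 + 0.5477·q_1 = (1.4000, -4.1000, -0.8000, 2.7000).
‖u_2‖ = 5.1672, so q_2 = (0.2709, -0.7935, -0.1548, 0.5225).

Q = [[0.7303, 0.2709], [-0.1826, -0.7935], [0.3651, -0.1548], [-0.5477, 0.5225]], R = [[5.4772, -0.5477], [0.0000, 5.1672]]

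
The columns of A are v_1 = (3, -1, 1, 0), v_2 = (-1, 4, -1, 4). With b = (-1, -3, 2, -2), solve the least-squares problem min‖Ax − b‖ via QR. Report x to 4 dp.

v_1 = (3, -1, 1, 0); ‖v_1‖ = 3.3166, so e_1 = (0.9045, -0.3015, 0.3015, 0.0000).
e_1·v_2 = 0.9045·(-1) + (-0.3015)·4 + 0.3015·(-1) + 0.0000·4 = -2.4121.
u_2 = v_2 + 2.4121·e_1 = (1.1818, 3.2727, -0.2727, 4.0000).
‖u_2‖ = 5.3087, so e_2 = (0.2226, 0.6165, -0.0514, 0.7535).
Qᵀb = (0.6030, -3.6818).
Back-substitute: x_2 = -3.6818/5.3087 = -0.6935.
x_1 = (0.6030 + 2.4121·(-0.6935))/3.3166 = -0.3226.

x = (-0.3226, -0.6935)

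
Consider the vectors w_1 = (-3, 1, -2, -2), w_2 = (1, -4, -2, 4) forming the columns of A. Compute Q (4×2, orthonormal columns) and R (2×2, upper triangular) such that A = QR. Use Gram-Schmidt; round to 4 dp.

Q = [[-0.7071, -0.1514], [0.2357, -0.6159], [-0.4714, -0.5856], [-0.4714, 0.5048]], R = [[4.2426, -2.5927], [0.0000, 5.5025]]

q_1 = w_1/‖w_1‖ = (-3, 1, -2, -2)/4.2426 = (-0.7071, 0.2357, -0.4714, -0.4714).
r_{12} = q_1·w_2 = -2.5927.
u_2 = w_2 + 2.5927·q_1 = (-0.8333, -3.3889, -3.2222, 2.7778).
‖u_2‖ = 5.5025, so q_2 = (-0.1514, -0.6159, -0.5856, 0.5048).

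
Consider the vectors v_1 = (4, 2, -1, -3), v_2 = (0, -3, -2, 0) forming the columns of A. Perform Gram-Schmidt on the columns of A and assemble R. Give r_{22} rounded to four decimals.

r_{22} = 3.5308

e_1 = v_1/‖v_1‖ = (4, 2, -1, -3)/5.4772 = (0.7303, 0.3651, -0.1826, -0.5477).
r_{12} = e_1·v_2 = -0.7303.
u_2 = v_2 + 0.7303·e_1 = (0.5333, -2.7333, -2.1333, -0.4000).
r_{22} = ‖u_2‖ = 3.5308.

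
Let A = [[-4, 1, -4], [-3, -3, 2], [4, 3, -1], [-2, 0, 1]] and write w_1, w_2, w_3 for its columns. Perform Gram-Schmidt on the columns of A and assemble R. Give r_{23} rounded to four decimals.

r_{23} = -4.0917

w_1 = (-4, -3, 4, -2); ‖w_1‖ = 6.7082, so e_1 = (-0.5963, -0.4472, 0.5963, -0.2981).
e_1·w_2 = (-0.5963)·1 + (-0.4472)·(-3) + 0.5963·3 + (-0.2981)·0 = 2.5342.
u_2 = w_2 − 2.5342·e_1 = (2.5111, -1.8667, 1.4889, 0.7556).
‖u_2‖ = 3.5465, so e_2 = (0.7081, -0.5263, 0.4198, 0.2130).
r_{23} = e_2·w_3 = -4.0917.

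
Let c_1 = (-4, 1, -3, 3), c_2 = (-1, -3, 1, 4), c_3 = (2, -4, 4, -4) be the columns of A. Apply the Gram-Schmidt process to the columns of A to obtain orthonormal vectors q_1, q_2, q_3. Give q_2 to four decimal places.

c_1 = (-4, 1, -3, 3); ‖c_1‖ = 5.9161, so q_1 = (-0.6761, 0.1690, -0.5071, 0.5071).
q_1·c_2 = (-0.6761)·(-1) + 0.1690·(-3) + (-0.5071)·1 + 0.5071·4 = 1.6903.
u_2 = c_2 − 1.6903·q_1 = (0.1429, -3.2857, 1.8571, 3.1429).
‖u_2‖ = 4.9135, so q_2 = (0.0291, -0.6687, 0.3780, 0.6396).

q_2 = (0.0291, -0.6687, 0.3780, 0.6396)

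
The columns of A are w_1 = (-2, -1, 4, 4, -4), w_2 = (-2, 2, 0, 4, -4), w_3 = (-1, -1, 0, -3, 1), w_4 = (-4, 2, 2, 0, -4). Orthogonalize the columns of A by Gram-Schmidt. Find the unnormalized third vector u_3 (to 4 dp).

w_1 = (-2, -1, 4, 4, -4); ‖w_1‖ = 7.2801, so q_1 = (-0.2747, -0.1374, 0.5494, 0.5494, -0.5494).
q_1·w_2 = (-0.2747)·(-2) + (-0.1374)·2 + 0.5494·0 + 0.5494·4 + (-0.5494)·(-4) = 4.6703.
u_2 = w_2 − 4.6703·q_1 = (-0.7170, 2.6415, -2.5660, 1.4340, -1.4340).
‖u_2‖ = 4.2648, so q_2 = (-0.1681, 0.6194, -0.6017, 0.3362, -0.3362).
q_1·w_3 = (-0.2747)·(-1) + (-0.1374)·(-1) + 0.5494·0 + 0.5494·(-3) + (-0.5494)·1 = -1.7857; q_2·w_3 = (-0.1681)·(-1) + 0.6194·(-1) + (-0.6017)·0 + 0.3362·(-3) + (-0.3362)·1 = -1.7962.
u_3 = w_3 + 1.7857·q_1 + 1.7962·q_2 = (-1.7925, -0.1328, -0.0996, -1.4149, -0.5851).

u_3 = (-1.7925, -0.1328, -0.0996, -1.4149, -0.5851)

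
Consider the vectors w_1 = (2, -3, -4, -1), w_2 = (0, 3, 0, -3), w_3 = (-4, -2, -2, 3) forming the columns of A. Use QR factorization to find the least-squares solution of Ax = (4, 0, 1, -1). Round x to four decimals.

x = (0.1509, -0.5228, -0.8877)

w_1 = (2, -3, -4, -1); ‖w_1‖ = 5.4772, so q_1 = (0.3651, -0.5477, -0.7303, -0.1826).
q_1·w_2 = 0.3651·0 + (-0.5477)·3 + (-0.7303)·0 + (-0.1826)·(-3) = -1.0954.
u_2 = w_2 + 1.0954·q_1 = (0.4000, 2.4000, -0.8000, -3.2000).
‖u_2‖ = 4.0988, so q_2 = (0.0976, 0.5855, -0.1952, -0.7807).
q_1·w_3 = 0.3651·(-4) + (-0.5477)·(-2) + (-0.7303)·(-2) + (-0.1826)·3 = 0.5477; q_2·w_3 = 0.0976·(-4) + 0.5855·(-2) + (-0.1952)·(-2) + (-0.7807)·3 = -3.5132.
u_3 = w_3 − 0.5477·q_1 + 3.5132·q_2 = (-3.8571, 0.3571, -2.2857, 0.3571).
‖u_3‖ = 4.5119, so q_3 = (-0.8549, 0.0792, -0.5066, 0.0792).
Qᵀb = (0.9129, 0.9759, -4.0053).
Back-substitute: x_3 = -4.0053/4.5119 = -0.8877.
x_2 = (0.9759 + 3.5132·(-0.8877))/4.0988 = -0.5228.
x_1 = (0.9129 + 1.0954·(-0.5228) − 0.5477·(-0.8877))/5.4772 = 0.1509.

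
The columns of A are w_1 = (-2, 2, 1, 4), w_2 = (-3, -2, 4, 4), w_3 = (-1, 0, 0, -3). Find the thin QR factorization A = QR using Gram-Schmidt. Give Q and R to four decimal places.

w_1 = (-2, 2, 1, 4); ‖w_1‖ = 5.0000, so e_1 = (-0.4000, 0.4000, 0.2000, 0.8000).
e_1·w_2 = (-0.4000)·(-3) + 0.4000·(-2) + 0.2000·4 + 0.8000·4 = 4.4000.
u_2 = w_2 − 4.4000·e_1 = (-1.2400, -3.7600, 3.1200, 0.4800).
‖u_2‖ = 5.0636, so e_2 = (-0.2449, -0.7426, 0.6162, 0.0948).
e_1·w_3 = (-0.4000)·(-1) + 0.4000·0 + 0.2000·0 + 0.8000·(-3) = -2.0000; e_2·w_3 = (-0.2449)·(-1) + (-0.7426)·0 + 0.6162·0 + 0.0948·(-3) = -0.0395.
u_3 = w_3 + 2.0000·e_1 + 0.0395·e_2 = (-1.8097, 0.7707, 0.4243, -1.3963).
‖u_3‖ = 2.4492, so e_3 = (-0.7389, 0.3147, 0.1733, -0.5701).

Q = [[-0.4000, -0.2449, -0.7389], [0.4000, -0.7426, 0.3147], [0.2000, 0.6162, 0.1733], [0.8000, 0.0948, -0.5701]], R = [[5.0000, 4.4000, -2.0000], [0.0000, 5.0636, -0.0395], [0.0000, 0.0000, 2.4492]]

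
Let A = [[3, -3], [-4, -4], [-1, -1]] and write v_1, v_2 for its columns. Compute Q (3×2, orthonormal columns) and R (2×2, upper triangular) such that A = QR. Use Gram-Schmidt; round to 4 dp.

Q = [[0.5883, -0.8086], [-0.7845, -0.5708], [-0.1961, -0.1427]], R = [[5.0990, 1.5689], [0.0000, 4.8516]]

v_1 = (3, -4, -1); ‖v_1‖ = 5.0990, so e_1 = (0.5883, -0.7845, -0.1961).
e_1·v_2 = 0.5883·(-3) + (-0.7845)·(-4) + (-0.1961)·(-1) = 1.5689.
u_2 = v_2 − 1.5689·e_1 = (-3.9231, -2.7692, -0.6923).
‖u_2‖ = 4.8516, so e_2 = (-0.8086, -0.5708, -0.1427).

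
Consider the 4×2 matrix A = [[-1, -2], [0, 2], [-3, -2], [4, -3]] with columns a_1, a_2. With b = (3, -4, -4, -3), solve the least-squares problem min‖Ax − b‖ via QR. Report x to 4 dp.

x = (-0.0962, 0.1245)

a_1 = (-1, 0, -3, 4); ‖a_1‖ = 5.0990, so e_1 = (-0.1961, 0.0000, -0.5883, 0.7845).
e_1·a_2 = (-0.1961)·(-2) + 0.0000·2 + (-0.5883)·(-2) + 0.7845·(-3) = -0.7845.
u_2 = a_2 + 0.7845·e_1 = (-2.1538, 2.0000, -2.4615, -2.3846).
‖u_2‖ = 4.5149, so e_2 = (-0.4770, 0.4430, -0.5452, -0.5282).
Qᵀb = (-0.5883, 0.5622).
Back-substitute: x_2 = 0.5622/4.5149 = 0.1245.
x_1 = (-0.5883 + 0.7845·0.1245)/5.0990 = -0.0962.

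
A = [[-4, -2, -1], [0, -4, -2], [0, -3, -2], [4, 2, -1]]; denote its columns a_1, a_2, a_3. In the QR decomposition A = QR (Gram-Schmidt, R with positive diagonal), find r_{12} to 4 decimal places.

q_1 = a_1/‖a_1‖ = (-4, 0, 0, 4)/5.6569 = (-0.7071, 0.0000, 0.0000, 0.7071).
r_{12} = q_1·a_2 = 2.8284.

r_{12} = 2.8284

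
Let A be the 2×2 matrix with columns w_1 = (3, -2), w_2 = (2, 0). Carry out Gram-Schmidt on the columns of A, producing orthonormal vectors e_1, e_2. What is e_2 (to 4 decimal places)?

e_2 = (0.5547, 0.8321)

w_1 = (3, -2); ‖w_1‖ = 3.6056, so e_1 = (0.8321, -0.5547).
e_1·w_2 = 0.8321·2 + (-0.5547)·0 = 1.6641.
u_2 = w_2 − 1.6641·e_1 = (0.6154, 0.9231).
‖u_2‖ = 1.1094, so e_2 = (0.5547, 0.8321).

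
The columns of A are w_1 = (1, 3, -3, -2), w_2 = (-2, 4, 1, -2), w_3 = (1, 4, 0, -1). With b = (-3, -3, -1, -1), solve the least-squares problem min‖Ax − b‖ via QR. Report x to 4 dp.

x = (0.6282, 0.8267, -2.0361)

w_1 = (1, 3, -3, -2); ‖w_1‖ = 4.7958, so q_1 = (0.2085, 0.6255, -0.6255, -0.4170).
q_1·w_2 = 0.2085·(-2) + 0.6255·4 + (-0.6255)·1 + (-0.4170)·(-2) = 2.2937.
u_2 = w_2 − 2.2937·q_1 = (-2.4783, 2.5652, 2.4348, -1.0435).
‖u_2‖ = 4.4429, so q_2 = (-0.5578, 0.5774, 0.5480, -0.2349).
q_1·w_3 = 0.2085·1 + 0.6255·4 + (-0.6255)·0 + (-0.4170)·(-1) = 3.1277; q_2·w_3 = (-0.5578)·1 + 0.5774·4 + 0.5480·0 + (-0.2349)·(-1) = 1.9866.
u_3 = w_3 − 3.1277·q_1 − 1.9866·q_2 = (1.4559, 0.8965, 0.8678, 0.7709).
‖u_3‖ = 2.0666, so q_3 = (0.7045, 0.4338, 0.4199, 0.3730).
Qᵀb = (-1.4596, -0.3719, -4.2079).
Back-substitute: x_3 = -4.2079/2.0666 = -2.0361.
x_2 = (-0.3719 − 1.9866·(-2.0361))/4.4429 = 0.8267.
x_1 = (-1.4596 − 2.2937·0.8267 − 3.1277·(-2.0361))/4.7958 = 0.6282.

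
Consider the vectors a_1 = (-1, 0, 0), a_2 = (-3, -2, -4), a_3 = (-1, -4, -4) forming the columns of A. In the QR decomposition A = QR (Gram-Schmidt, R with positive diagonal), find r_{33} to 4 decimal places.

a_1 = (-1, 0, 0); ‖a_1‖ = 1.0000, so q_1 = (-1.0000, 0.0000, 0.0000).
q_1·a_2 = (-1.0000)·(-3) + 0.0000·(-2) + 0.0000·(-4) = 3.0000.
u_2 = a_2 − 3.0000·q_1 = (0.0000, -2.0000, -4.0000).
‖u_2‖ = 4.4721, so q_2 = (0.0000, -0.4472, -0.8944).
q_1·a_3 = (-1.0000)·(-1) + 0.0000·(-4) + 0.0000·(-4) = 1.0000; q_2·a_3 = 0.0000·(-1) + (-0.4472)·(-4) + (-0.8944)·(-4) = 5.3666.
u_3 = a_3 − 1.0000·q_1 − 5.3666·q_2 = (0.0000, -1.6000, 0.8000).
r_{33} = ‖u_3‖ = 1.7889.

r_{33} = 1.7889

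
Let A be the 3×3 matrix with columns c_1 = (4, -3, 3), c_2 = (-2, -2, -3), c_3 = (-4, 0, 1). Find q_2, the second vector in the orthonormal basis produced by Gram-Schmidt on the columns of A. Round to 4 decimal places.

q_1 = c_1/‖c_1‖ = (4, -3, 3)/5.8310 = (0.6860, -0.5145, 0.5145).
r_{12} = q_1·c_2 = -1.8865.
u_2 = c_2 + 1.8865·q_1 = (-0.7059, -2.9706, -2.0294).
‖u_2‖ = 3.6662, so q_2 = (-0.1925, -0.8103, -0.5535).

q_2 = (-0.1925, -0.8103, -0.5535)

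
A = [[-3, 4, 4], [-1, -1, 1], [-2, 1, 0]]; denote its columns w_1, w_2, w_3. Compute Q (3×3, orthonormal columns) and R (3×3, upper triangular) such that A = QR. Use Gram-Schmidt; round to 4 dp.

Q = [[-0.8018, 0.4987, 0.3293], [-0.2673, -0.7921, 0.5488], [-0.5345, -0.3520, -0.7683]], R = [[3.7417, -3.4744, -3.4744], [0.0000, 2.4349, 1.2028], [0.0000, 0.0000, 1.8660]]

q_1 = w_1/‖w_1‖ = (-3, -1, -2)/3.7417 = (-0.8018, -0.2673, -0.5345).
r_{12} = q_1·w_2 = -3.4744.
u_2 = w_2 + 3.4744·q_1 = (1.2143, -1.9286, -0.8571).
‖u_2‖ = 2.4349, so q_2 = (0.4987, -0.7921, -0.3520).
r_{13} = q_1·w_3 = -3.4744; r_{23} = q_2·w_3 = 1.2028.
u_3 = w_3 + 3.4744·q_1 − 1.2028·q_2 = (0.6145, 1.0241, -1.4337).
‖u_3‖ = 1.8660, so q_3 = (0.3293, 0.5488, -0.7683).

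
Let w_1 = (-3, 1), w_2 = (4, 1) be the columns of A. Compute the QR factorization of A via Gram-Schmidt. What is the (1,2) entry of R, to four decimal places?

r_{12} = -3.4785

q_1 = w_1/‖w_1‖ = (-3, 1)/3.1623 = (-0.9487, 0.3162).
r_{12} = q_1·w_2 = -3.4785.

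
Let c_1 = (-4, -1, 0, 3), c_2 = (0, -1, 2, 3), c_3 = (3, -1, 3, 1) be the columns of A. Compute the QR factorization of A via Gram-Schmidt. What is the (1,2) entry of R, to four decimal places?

r_{12} = 1.9612

e_1 = c_1/‖c_1‖ = (-4, -1, 0, 3)/5.0990 = (-0.7845, -0.1961, 0.0000, 0.5883).
r_{12} = e_1·c_2 = 1.9612.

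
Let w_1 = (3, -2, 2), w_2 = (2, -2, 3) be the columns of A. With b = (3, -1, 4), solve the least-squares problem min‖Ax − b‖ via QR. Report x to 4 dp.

x = (0.0909, 1.0909)

w_1 = (3, -2, 2); ‖w_1‖ = 4.1231, so q_1 = (0.7276, -0.4851, 0.4851).
q_1·w_2 = 0.7276·2 + (-0.4851)·(-2) + 0.4851·3 = 3.8806.
u_2 = w_2 − 3.8806·q_1 = (-0.8235, -0.1176, 1.1176).
‖u_2‖ = 1.3933, so q_2 = (-0.5911, -0.0844, 0.8022).
Qᵀb = (4.6082, 1.5199).
Back-substitute: x_2 = 1.5199/1.3933 = 1.0909.
x_1 = (4.6082 − 3.8806·1.0909)/4.1231 = 0.0909.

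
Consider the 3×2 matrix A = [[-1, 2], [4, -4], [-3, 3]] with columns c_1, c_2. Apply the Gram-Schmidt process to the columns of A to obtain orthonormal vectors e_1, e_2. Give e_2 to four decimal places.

e_2 = (0.9806, 0.1569, -0.1177)

c_1 = (-1, 4, -3); ‖c_1‖ = 5.0990, so e_1 = (-0.1961, 0.7845, -0.5883).
e_1·c_2 = (-0.1961)·2 + 0.7845·(-4) + (-0.5883)·3 = -5.2951.
u_2 = c_2 + 5.2951·e_1 = (0.9615, 0.1538, -0.1154).
‖u_2‖ = 0.9806, so e_2 = (0.9806, 0.1569, -0.1177).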